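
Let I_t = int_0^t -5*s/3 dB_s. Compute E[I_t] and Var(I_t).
E[I_t] = 0; Var(I_t) = 25*t^3/27

The Itô integral of a deterministic integrand f(s) has mean 0 because each increment f(s) * (B_{s+ds} - B_s) has mean 0. By the Itô isometry:
  Var( int_0^t f(s) dB_s ) = E[ (int_0^t f(s) dB_s)^2 ] = int_0^t f(s)^2 ds.
Here f(s) = -5*s/3, so f(s)^2 = 25*s^2/9. Integrate:
  int_0^t (25*s^2/9) ds = 25*t^3/27.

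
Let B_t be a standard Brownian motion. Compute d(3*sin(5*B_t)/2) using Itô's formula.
d(3*sin(5*B_t)/2) = (-75*sin(5*B_t)/4) dt + (15*cos(5*B_t)/2) dB_t

Itô's formula for f(B_t) gives d f(B_t) = f'(B_t) dB_t + (1/2) f''(B_t) dt. Compute derivatives of f(x) = 3*sin(5*x)/2:
  f'(x)  = 15*cos(5*x)/2
  f''(x) = -75*sin(5*x)/2
Substitute x = B_t and multiply the f'' term by 1/2:
  drift     = (1/2) * (-75*sin(5*x)/2) evaluated at B_t = -75*sin(5*B_t)/4
  diffusion = (15*cos(5*x)/2) evaluated at B_t = 15*cos(5*B_t)/2
Therefore d(3*sin(5*B_t)/2) = (-75*sin(5*B_t)/4) dt + (15*cos(5*B_t)/2) dB_t.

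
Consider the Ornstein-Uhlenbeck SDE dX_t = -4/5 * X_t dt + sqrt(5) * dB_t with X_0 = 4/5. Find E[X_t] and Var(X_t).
E[X_t] = 4*exp(-4*t/5)/5; Var(X_t) = 25/8 - 25*exp(-8*t/5)/8

The OU SDE dX = -theta X dt + sigma dB admits the integrating factor exp(theta t): d(exp(theta t) X_t) = sigma exp(theta t) dB_t. Integrating from 0 to t:
  X_t = x_0 * exp(-theta t) + sigma * int_0^t exp(-theta (t-s)) dB_s.
The Itô integral has mean 0 and (by the Itô isometry) variance sigma^2 * int_0^t exp(-2 theta (t - s)) ds = sigma^2 * (1 - exp(-2 theta t)) / (2 theta).
With theta = 4/5, sigma = sqrt(5), x_0 = 4/5:
  E[X_t] = 4/5 * exp(-4/5 t) = 4*exp(-4*t/5)/5
  Var(X_t) = (sqrt(5))^2 * (1 - exp(-2*4/5 t)) / (2 * 4/5) = 25/8 - 25*exp(-8*t/5)/8.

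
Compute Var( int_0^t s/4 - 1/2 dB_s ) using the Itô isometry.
Var = t*(t^2 - 6*t + 12)/48

The Itô integral of a deterministic integrand f(s) has mean 0 because each increment f(s) * (B_{s+ds} - B_s) has mean 0. By the Itô isometry:
  Var( int_0^t f(s) dB_s ) = E[ (int_0^t f(s) dB_s)^2 ] = int_0^t f(s)^2 ds.
Here f(s) = s/4 - 1/2, so f(s)^2 = (s - 2)^2/16. Integrate:
  int_0^t ((s - 2)^2/16) ds = t*(t^2 - 6*t + 12)/48.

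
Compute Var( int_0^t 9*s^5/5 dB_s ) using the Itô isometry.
Var = 81*t^11/275

The Itô integral of a deterministic integrand f(s) has mean 0 because each increment f(s) * (B_{s+ds} - B_s) has mean 0. By the Itô isometry:
  Var( int_0^t f(s) dB_s ) = E[ (int_0^t f(s) dB_s)^2 ] = int_0^t f(s)^2 ds.
Here f(s) = 9*s^5/5, so f(s)^2 = 81*s^10/25. Integrate:
  int_0^t (81*s^10/25) ds = 81*t^11/275.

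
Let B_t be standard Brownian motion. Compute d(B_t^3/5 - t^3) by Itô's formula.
d(B_t^3/5 - t^3) = (3*B_t/5 - 3*t^2) dt + (3*B_t^2/5) dB_t

Itô's formula for f(t, x): d f(t, B_t) = (f_t + (1/2) f_xx) dt + f_x dB_t. Compute partials of f(t, x) = -t^3 + x^3/5:
  f_t(t,x)  = -3*t^2
  f_x(t,x)  = 3*x^2/5
  f_xx(t,x) = 6*x/5
Assemble drift = f_t + (1/2) f_xx = -3*t^2 + 3*x/5 and diffusion = f_x = 3*x^2/5. Substituting x = B_t:
  d(B_t^3/5 - t^3) = (3*B_t/5 - 3*t^2) dt + (3*B_t^2/5) dB_t.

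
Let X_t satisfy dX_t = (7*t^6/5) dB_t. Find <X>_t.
<X>_t = 49*t^13/325

For an Itô process dX_t = a(t) dt + b(t) dB_t, the quadratic variation is <X>_t = int_0^t b(s)^2 ds (the drift term does not contribute). Here b(s) = 7*s^6/5, so
  b(s)^2 = 49*s^12/25.
Integrating from 0 to t:
  <X>_t = int_0^t (49*s^12/25) ds = 49*t^13/325.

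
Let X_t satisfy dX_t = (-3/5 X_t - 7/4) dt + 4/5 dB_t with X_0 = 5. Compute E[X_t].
E[X_t] = -35/12 + 95*exp(-3*t/5)/12

Taking expectations and using E[dB_t] = 0, the mean m(t) = E[X_t] satisfies the ODE m'(t) = a m(t) + b with m(0) = x_0. With a = -3/5, b = -7/4, x_0 = 5, the solution is
  m(t) = x_0 * exp(a t) + (b/a) * (exp(a t) - 1)
       = 5 * exp((-3/5) t) + ((-7/4)/(-3/5)) * (exp((-3/5) t) - 1)
       = -35/12 + 95*exp(-3*t/5)/12.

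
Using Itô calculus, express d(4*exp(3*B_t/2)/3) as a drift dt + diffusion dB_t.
d(4*exp(3*B_t/2)/3) = (3*exp(3*B_t/2)/2) dt + (2*exp(3*B_t/2)) dB_t

Itô's formula for f(B_t) gives d f(B_t) = f'(B_t) dB_t + (1/2) f''(B_t) dt. Compute derivatives of f(x) = 4*exp(3*x/2)/3:
  f'(x)  = 2*exp(3*x/2)
  f''(x) = 3*exp(3*x/2)
Substitute x = B_t and multiply the f'' term by 1/2:
  drift     = (1/2) * (3*exp(3*x/2)) evaluated at B_t = 3*exp(3*B_t/2)/2
  diffusion = (2*exp(3*x/2)) evaluated at B_t = 2*exp(3*B_t/2)
Therefore d(4*exp(3*B_t/2)/3) = (3*exp(3*B_t/2)/2) dt + (2*exp(3*B_t/2)) dB_t.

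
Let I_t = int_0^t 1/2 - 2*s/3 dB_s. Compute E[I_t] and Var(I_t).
E[I_t] = 0; Var(I_t) = t*(16*t^2 - 36*t + 27)/108

The Itô integral of a deterministic integrand f(s) has mean 0 because each increment f(s) * (B_{s+ds} - B_s) has mean 0. By the Itô isometry:
  Var( int_0^t f(s) dB_s ) = E[ (int_0^t f(s) dB_s)^2 ] = int_0^t f(s)^2 ds.
Here f(s) = 1/2 - 2*s/3, so f(s)^2 = (4*s - 3)^2/36. Integrate:
  int_0^t ((4*s - 3)^2/36) ds = t*(16*t^2 - 36*t + 27)/108.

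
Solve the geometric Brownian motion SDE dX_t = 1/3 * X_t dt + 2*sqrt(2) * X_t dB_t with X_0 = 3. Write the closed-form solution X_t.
X_t = 3 * exp((-11/3) * t + (2*sqrt(2)) * B_t)

For GBM dX = mu X dt + sigma X dB with X_0 = x_0, apply Itô to Y = log X: dY = (mu - sigma^2/2) dt + sigma dB, so Y_t = log(x_0) + (mu - sigma^2/2) t + sigma B_t and hence X_t = x_0 * exp((mu - sigma^2/2) t + sigma B_t).
With mu = 1/3, sigma = 2*sqrt(2), x_0 = 3, this gives:
  X_t = 3 * exp((-11/3) * t + (2*sqrt(2)) * B_t).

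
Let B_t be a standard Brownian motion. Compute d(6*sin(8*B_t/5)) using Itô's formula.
d(6*sin(8*B_t/5)) = (-192*sin(8*B_t/5)/25) dt + (48*cos(8*B_t/5)/5) dB_t

Itô's formula for f(B_t) gives d f(B_t) = f'(B_t) dB_t + (1/2) f''(B_t) dt. Compute derivatives of f(x) = 6*sin(8*x/5):
  f'(x)  = 48*cos(8*x/5)/5
  f''(x) = -384*sin(8*x/5)/25
Substitute x = B_t and multiply the f'' term by 1/2:
  drift     = (1/2) * (-384*sin(8*x/5)/25) evaluated at B_t = -192*sin(8*B_t/5)/25
  diffusion = (48*cos(8*x/5)/5) evaluated at B_t = 48*cos(8*B_t/5)/5
Therefore d(6*sin(8*B_t/5)) = (-192*sin(8*B_t/5)/25) dt + (48*cos(8*B_t/5)/5) dB_t.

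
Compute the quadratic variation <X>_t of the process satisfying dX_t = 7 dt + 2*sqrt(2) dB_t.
<X>_t = 8*t

For an Itô process dX_t = a(t) dt + b(t) dB_t, the quadratic variation is <X>_t = int_0^t b(s)^2 ds (the drift term does not contribute). Here b(s) = 2*sqrt(2), so
  b(s)^2 = 8.
Integrating from 0 to t:
  <X>_t = int_0^t (8) ds = 8*t.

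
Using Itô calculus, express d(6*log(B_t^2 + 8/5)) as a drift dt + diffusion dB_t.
d(6*log(B_t^2 + 8/5)) = (30*(8 - 5*B_t^2)/(5*B_t^2 + 8)^2) dt + (60*B_t/(5*B_t^2 + 8)) dB_t

Itô's formula for f(B_t) gives d f(B_t) = f'(B_t) dB_t + (1/2) f''(B_t) dt. Compute derivatives of f(x) = 6*log(x^2 + 8/5):
  f'(x)  = 60*x/(5*x^2 + 8)
  f''(x) = 60*(8 - 5*x^2)/(5*x^2 + 8)^2
Substitute x = B_t and multiply the f'' term by 1/2:
  drift     = (1/2) * (60*(8 - 5*x^2)/(5*x^2 + 8)^2) evaluated at B_t = 30*(8 - 5*B_t^2)/(5*B_t^2 + 8)^2
  diffusion = (60*x/(5*x^2 + 8)) evaluated at B_t = 60*B_t/(5*B_t^2 + 8)
Therefore d(6*log(B_t^2 + 8/5)) = (30*(8 - 5*B_t^2)/(5*B_t^2 + 8)^2) dt + (60*B_t/(5*B_t^2 + 8)) dB_t.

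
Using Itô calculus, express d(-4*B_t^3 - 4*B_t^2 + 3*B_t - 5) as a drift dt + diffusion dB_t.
d(-4*B_t^3 - 4*B_t^2 + 3*B_t - 5) = (-12*B_t - 4) dt + (-12*B_t^2 - 8*B_t + 3) dB_t

Itô's formula for f(B_t) gives d f(B_t) = f'(B_t) dB_t + (1/2) f''(B_t) dt. Compute derivatives of f(x) = -4*x^3 - 4*x^2 + 3*x - 5:
  f'(x)  = -12*x^2 - 8*x + 3
  f''(x) = -24*x - 8
Substitute x = B_t and multiply the f'' term by 1/2:
  drift     = (1/2) * (-24*x - 8) evaluated at B_t = -12*B_t - 4
  diffusion = (-12*x^2 - 8*x + 3) evaluated at B_t = -12*B_t^2 - 8*B_t + 3
Therefore d(-4*B_t^3 - 4*B_t^2 + 3*B_t - 5) = (-12*B_t - 4) dt + (-12*B_t^2 - 8*B_t + 3) dB_t.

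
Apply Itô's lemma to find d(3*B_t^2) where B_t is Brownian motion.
d(3*B_t^2) = (3) dt + (6*B_t) dB_t

Itô's formula for f(B_t) gives d f(B_t) = f'(B_t) dB_t + (1/2) f''(B_t) dt. Compute derivatives of f(x) = 3*x^2:
  f'(x)  = 6*x
  f''(x) = 6
Substitute x = B_t and multiply the f'' term by 1/2:
  drift     = (1/2) * (6) evaluated at B_t = 3
  diffusion = (6*x) evaluated at B_t = 6*B_t
Therefore d(3*B_t^2) = (3) dt + (6*B_t) dB_t.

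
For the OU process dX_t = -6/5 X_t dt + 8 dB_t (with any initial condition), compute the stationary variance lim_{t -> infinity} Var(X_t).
lim Var(X_t) = 80/3

The OU SDE dX = -theta X dt + sigma dB admits the integrating factor exp(theta t): d(exp(theta t) X_t) = sigma exp(theta t) dB_t. Integrating from 0 to t gives X_t = x_0 * exp(-theta t) + sigma * int_0^t exp(-theta (t-s)) dB_s for any initial x_0. The Itô integral has variance (by the Itô isometry) sigma^2 * int_0^t exp(-2 theta (t - s)) ds = sigma^2 * (1 - exp(-2 theta t)) / (2 theta), independent of x_0.
With theta = 6/5, sigma = 8:
  Var(X_t) = (8)^2 * (1 - exp(-2*6/5 t)) / (2 * 6/5) = 80/3 - 80*exp(-12*t/5)/3.
As t -> infinity, exp(-2*6/5 t) -> 0, so the stationary variance is sigma^2 / (2 theta) = 80/3.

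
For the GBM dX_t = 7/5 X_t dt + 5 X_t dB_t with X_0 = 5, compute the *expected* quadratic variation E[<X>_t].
E[<X>_t] = 3125*exp(139*t/5)/139 - 3125/139

<X>_t = int_0^t (5 * X_s)^2 ds. Taking expectation inside the integral: E[<X>_t] = 5^2 * int_0^t E[X_s^2] ds. For GBM, E[X_s^2] = x_0^2 * exp((2 mu + sigma^2) s). Integrating:
  E[<X>_t] = 5^2 * 5^2 * (exp((2*(7/5) + 5^2) t) - 1) / (2*(7/5) + 5^2)
           = 5^2 * 5^2 * (exp((139/5) t) - 1) / (139/5) = 3125*exp(139*t/5)/139 - 3125/139.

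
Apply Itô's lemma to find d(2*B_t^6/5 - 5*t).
d(2*B_t^6/5 - 5*t) = (6*B_t^4 - 5) dt + (12*B_t^5/5) dB_t

Itô's formula for f(t, x): d f(t, B_t) = (f_t + (1/2) f_xx) dt + f_x dB_t. Compute partials of f(t, x) = -5*t + 2*x^6/5:
  f_t(t,x)  = -5
  f_x(t,x)  = 12*x^5/5
  f_xx(t,x) = 12*x^4
Assemble drift = f_t + (1/2) f_xx = 6*x^4 - 5 and diffusion = f_x = 12*x^5/5. Substituting x = B_t:
  d(2*B_t^6/5 - 5*t) = (6*B_t^4 - 5) dt + (12*B_t^5/5) dB_t.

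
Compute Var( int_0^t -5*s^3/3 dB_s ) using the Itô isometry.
Var = 25*t^7/63

The Itô integral of a deterministic integrand f(s) has mean 0 because each increment f(s) * (B_{s+ds} - B_s) has mean 0. By the Itô isometry:
  Var( int_0^t f(s) dB_s ) = E[ (int_0^t f(s) dB_s)^2 ] = int_0^t f(s)^2 ds.
Here f(s) = -5*s^3/3, so f(s)^2 = 25*s^6/9. Integrate:
  int_0^t (25*s^6/9) ds = 25*t^7/63.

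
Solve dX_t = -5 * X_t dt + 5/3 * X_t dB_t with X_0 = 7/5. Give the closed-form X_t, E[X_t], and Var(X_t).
X_t = 7/5 * exp((-115/18) t + (5/3) B_t); E[X_t] = 7*exp(-5*t)/5; Var(X_t) = (49*exp(25*t/9) - 49)*exp(-10*t)/25

For GBM dX = mu X dt + sigma X dB with X_0 = x_0, apply Itô to Y = log X: dY = (mu - sigma^2/2) dt + sigma dB, so Y_t = log(x_0) + (mu - sigma^2/2) t + sigma B_t and hence X_t = x_0 * exp((mu - sigma^2/2) t + sigma B_t).
With mu = -5, sigma = 5/3, x_0 = 7/5, this gives:
  X_t = 7/5 * exp((-115/18) * t + (5/3) * B_t).
Since sigma*B_t ~ Normal(0, sigma^2 t), E[exp(sigma*B_t)] = exp(sigma^2 t / 2); so E[X_t] = x_0 * exp((mu - sigma^2/2) t) * exp(sigma^2 t / 2) = x_0 * exp(mu t) = 7*exp(-5*t)/5.
Var(X_t) = E[X_t^2] - (E[X_t])^2 = x_0^2 * exp(2 mu t) * (exp(sigma^2 t) - 1) = (49*exp(25*t/9) - 49)*exp(-10*t)/25.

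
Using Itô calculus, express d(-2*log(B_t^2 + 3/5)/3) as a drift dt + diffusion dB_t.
d(-2*log(B_t^2 + 3/5)/3) = (10*(5*B_t^2 - 3)/(3*(5*B_t^2 + 3)^2)) dt + (-20*B_t/(15*B_t^2 + 9)) dB_t

Itô's formula for f(B_t) gives d f(B_t) = f'(B_t) dB_t + (1/2) f''(B_t) dt. Compute derivatives of f(x) = -2*log(x^2 + 3/5)/3:
  f'(x)  = -20*x/(15*x^2 + 9)
  f''(x) = 20*(5*x^2 - 3)/(3*(5*x^2 + 3)^2)
Substitute x = B_t and multiply the f'' term by 1/2:
  drift     = (1/2) * (20*(5*x^2 - 3)/(3*(5*x^2 + 3)^2)) evaluated at B_t = 10*(5*B_t^2 - 3)/(3*(5*B_t^2 + 3)^2)
  diffusion = (-20*x/(15*x^2 + 9)) evaluated at B_t = -20*B_t/(15*B_t^2 + 9)
Therefore d(-2*log(B_t^2 + 3/5)/3) = (10*(5*B_t^2 - 3)/(3*(5*B_t^2 + 3)^2)) dt + (-20*B_t/(15*B_t^2 + 9)) dB_t.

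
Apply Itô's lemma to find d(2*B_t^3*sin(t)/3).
d(2*B_t^3*sin(t)/3) = (2*B_t*(B_t^2*cos(t) + 3*sin(t))/3) dt + (2*B_t^2*sin(t)) dB_t

Itô's formula for f(t, x): d f(t, B_t) = (f_t + (1/2) f_xx) dt + f_x dB_t. Compute partials of f(t, x) = 2*x^3*sin(t)/3:
  f_t(t,x)  = 2*x^3*cos(t)/3
  f_x(t,x)  = 2*x^2*sin(t)
  f_xx(t,x) = 4*x*sin(t)
Assemble drift = f_t + (1/2) f_xx = 2*x*(x^2*cos(t) + 3*sin(t))/3 and diffusion = f_x = 2*x^2*sin(t). Substituting x = B_t:
  d(2*B_t^3*sin(t)/3) = (2*B_t*(B_t^2*cos(t) + 3*sin(t))/3) dt + (2*B_t^2*sin(t)) dB_t.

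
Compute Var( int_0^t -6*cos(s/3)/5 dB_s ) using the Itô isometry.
Var = 18*t/25 + 27*sin(2*t/3)/25

The Itô integral of a deterministic integrand f(s) has mean 0 because each increment f(s) * (B_{s+ds} - B_s) has mean 0. By the Itô isometry:
  Var( int_0^t f(s) dB_s ) = E[ (int_0^t f(s) dB_s)^2 ] = int_0^t f(s)^2 ds.
Here f(s) = -6*cos(s/3)/5, so f(s)^2 = 36*cos(s/3)^2/25. Integrate:
  int_0^t (36*cos(s/3)^2/25) ds = 18*t/25 + 27*sin(2*t/3)/25.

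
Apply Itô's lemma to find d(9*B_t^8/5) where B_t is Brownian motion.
d(9*B_t^8/5) = (252*B_t^6/5) dt + (72*B_t^7/5) dB_t

Itô's formula for f(B_t) gives d f(B_t) = f'(B_t) dB_t + (1/2) f''(B_t) dt. Compute derivatives of f(x) = 9*x^8/5:
  f'(x)  = 72*x^7/5
  f''(x) = 504*x^6/5
Substitute x = B_t and multiply the f'' term by 1/2:
  drift     = (1/2) * (504*x^6/5) evaluated at B_t = 252*B_t^6/5
  diffusion = (72*x^7/5) evaluated at B_t = 72*B_t^7/5
Therefore d(9*B_t^8/5) = (252*B_t^6/5) dt + (72*B_t^7/5) dB_t.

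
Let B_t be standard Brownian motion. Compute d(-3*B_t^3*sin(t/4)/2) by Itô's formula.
d(-3*B_t^3*sin(t/4)/2) = (-3*B_t*(B_t^2*cos(t/4) + 12*sin(t/4))/8) dt + (-9*B_t^2*sin(t/4)/2) dB_t

Itô's formula for f(t, x): d f(t, B_t) = (f_t + (1/2) f_xx) dt + f_x dB_t. Compute partials of f(t, x) = -3*x^3*sin(t/4)/2:
  f_t(t,x)  = -3*x^3*cos(t/4)/8
  f_x(t,x)  = -9*x^2*sin(t/4)/2
  f_xx(t,x) = -9*x*sin(t/4)
Assemble drift = f_t + (1/2) f_xx = -3*x*(x^2*cos(t/4) + 12*sin(t/4))/8 and diffusion = f_x = -9*x^2*sin(t/4)/2. Substituting x = B_t:
  d(-3*B_t^3*sin(t/4)/2) = (-3*B_t*(B_t^2*cos(t/4) + 12*sin(t/4))/8) dt + (-9*B_t^2*sin(t/4)/2) dB_t.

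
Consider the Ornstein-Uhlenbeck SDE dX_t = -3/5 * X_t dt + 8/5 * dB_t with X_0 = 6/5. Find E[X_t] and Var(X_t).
E[X_t] = 6*exp(-3*t/5)/5; Var(X_t) = 32/15 - 32*exp(-6*t/5)/15

The OU SDE dX = -theta X dt + sigma dB admits the integrating factor exp(theta t): d(exp(theta t) X_t) = sigma exp(theta t) dB_t. Integrating from 0 to t:
  X_t = x_0 * exp(-theta t) + sigma * int_0^t exp(-theta (t-s)) dB_s.
The Itô integral has mean 0 and (by the Itô isometry) variance sigma^2 * int_0^t exp(-2 theta (t - s)) ds = sigma^2 * (1 - exp(-2 theta t)) / (2 theta).
With theta = 3/5, sigma = 8/5, x_0 = 6/5:
  E[X_t] = 6/5 * exp(-3/5 t) = 6*exp(-3*t/5)/5
  Var(X_t) = (8/5)^2 * (1 - exp(-2*3/5 t)) / (2 * 3/5) = 32/15 - 32*exp(-6*t/5)/15.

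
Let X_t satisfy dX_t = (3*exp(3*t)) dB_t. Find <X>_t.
<X>_t = 3*exp(6*t)/2 - 3/2

For an Itô process dX_t = a(t) dt + b(t) dB_t, the quadratic variation is <X>_t = int_0^t b(s)^2 ds (the drift term does not contribute). Here b(s) = 3*exp(3*s), so
  b(s)^2 = 9*exp(6*s).
Integrating from 0 to t:
  <X>_t = int_0^t (9*exp(6*s)) ds = 3*exp(6*t)/2 - 3/2.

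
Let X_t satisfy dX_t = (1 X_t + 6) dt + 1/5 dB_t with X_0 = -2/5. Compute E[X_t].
E[X_t] = 28*exp(t)/5 - 6

Taking expectations and using E[dB_t] = 0, the mean m(t) = E[X_t] satisfies the ODE m'(t) = a m(t) + b with m(0) = x_0. With a = 1, b = 6, x_0 = -2/5, the solution is
  m(t) = x_0 * exp(a t) + (b/a) * (exp(a t) - 1)
       = (-2/5) * exp(1 t) + (6/1) * (exp(1 t) - 1)
       = 28*exp(t)/5 - 6.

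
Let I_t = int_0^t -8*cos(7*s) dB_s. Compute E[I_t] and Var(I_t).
E[I_t] = 0; Var(I_t) = 32*t + 16*sin(14*t)/7

The Itô integral of a deterministic integrand f(s) has mean 0 because each increment f(s) * (B_{s+ds} - B_s) has mean 0. By the Itô isometry:
  Var( int_0^t f(s) dB_s ) = E[ (int_0^t f(s) dB_s)^2 ] = int_0^t f(s)^2 ds.
Here f(s) = -8*cos(7*s), so f(s)^2 = 64*cos(7*s)^2. Integrate:
  int_0^t (64*cos(7*s)^2) ds = 32*t + 16*sin(14*t)/7.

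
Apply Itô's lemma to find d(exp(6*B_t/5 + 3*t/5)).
d(exp(6*B_t/5 + 3*t/5)) = (33*exp(6*B_t/5 + 3*t/5)/25) dt + (6*exp(6*B_t/5 + 3*t/5)/5) dB_t

Itô's formula for f(t, x): d f(t, B_t) = (f_t + (1/2) f_xx) dt + f_x dB_t. Compute partials of f(t, x) = exp(3*t/5 + 6*x/5):
  f_t(t,x)  = 3*exp(3*t/5 + 6*x/5)/5
  f_x(t,x)  = 6*exp(3*t/5 + 6*x/5)/5
  f_xx(t,x) = 36*exp(3*t/5 + 6*x/5)/25
Assemble drift = f_t + (1/2) f_xx = 33*exp(3*t/5 + 6*x/5)/25 and diffusion = f_x = 6*exp(3*t/5 + 6*x/5)/5. Substituting x = B_t:
  d(exp(6*B_t/5 + 3*t/5)) = (33*exp(6*B_t/5 + 3*t/5)/25) dt + (6*exp(6*B_t/5 + 3*t/5)/5) dB_t.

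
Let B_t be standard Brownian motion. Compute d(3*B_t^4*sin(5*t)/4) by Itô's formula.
d(3*B_t^4*sin(5*t)/4) = (3*B_t^2*(5*B_t^2*cos(5*t) + 6*sin(5*t))/4) dt + (3*B_t^3*sin(5*t)) dB_t

Itô's formula for f(t, x): d f(t, B_t) = (f_t + (1/2) f_xx) dt + f_x dB_t. Compute partials of f(t, x) = 3*x^4*sin(5*t)/4:
  f_t(t,x)  = 15*x^4*cos(5*t)/4
  f_x(t,x)  = 3*x^3*sin(5*t)
  f_xx(t,x) = 9*x^2*sin(5*t)
Assemble drift = f_t + (1/2) f_xx = 3*x^2*(5*x^2*cos(5*t) + 6*sin(5*t))/4 and diffusion = f_x = 3*x^3*sin(5*t). Substituting x = B_t:
  d(3*B_t^4*sin(5*t)/4) = (3*B_t^2*(5*B_t^2*cos(5*t) + 6*sin(5*t))/4) dt + (3*B_t^3*sin(5*t)) dB_t.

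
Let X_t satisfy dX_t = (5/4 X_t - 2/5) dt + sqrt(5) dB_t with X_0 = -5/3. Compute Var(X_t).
Var(X_t) = 2*exp(5*t/2) - 2

The variance V(t) = Var(X_t) satisfies V'(t) = 2 a V(t) + c^2 with V(0) = 0 (drift coefficient is linear in X, diffusion is constant). With a = 5/4, c = sqrt(5), the solution is
  V(t) = (c^2 / (2 a)) * (exp(2 a t) - 1)
       = (sqrt(5)^2 / (2*(5/4))) * (exp((5/2) t) - 1)
       = 2*exp(5*t/2) - 2.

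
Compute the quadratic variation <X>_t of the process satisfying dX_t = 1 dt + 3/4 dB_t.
<X>_t = 9*t/16

For an Itô process dX_t = a(t) dt + b(t) dB_t, the quadratic variation is <X>_t = int_0^t b(s)^2 ds (the drift term does not contribute). Here b(s) = 3/4, so
  b(s)^2 = 9/16.
Integrating from 0 to t:
  <X>_t = int_0^t (9/16) ds = 9*t/16.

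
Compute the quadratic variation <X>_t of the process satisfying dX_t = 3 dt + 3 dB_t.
<X>_t = 9*t

For an Itô process dX_t = a(t) dt + b(t) dB_t, the quadratic variation is <X>_t = int_0^t b(s)^2 ds (the drift term does not contribute). Here b(s) = 3, so
  b(s)^2 = 9.
Integrating from 0 to t:
  <X>_t = int_0^t (9) ds = 9*t.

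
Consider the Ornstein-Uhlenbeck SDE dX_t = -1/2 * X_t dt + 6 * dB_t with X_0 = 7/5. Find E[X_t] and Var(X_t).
E[X_t] = 7*exp(-t/2)/5; Var(X_t) = 36 - 36*exp(-t)

The OU SDE dX = -theta X dt + sigma dB admits the integrating factor exp(theta t): d(exp(theta t) X_t) = sigma exp(theta t) dB_t. Integrating from 0 to t:
  X_t = x_0 * exp(-theta t) + sigma * int_0^t exp(-theta (t-s)) dB_s.
The Itô integral has mean 0 and (by the Itô isometry) variance sigma^2 * int_0^t exp(-2 theta (t - s)) ds = sigma^2 * (1 - exp(-2 theta t)) / (2 theta).
With theta = 1/2, sigma = 6, x_0 = 7/5:
  E[X_t] = 7/5 * exp(-1/2 t) = 7*exp(-t/2)/5
  Var(X_t) = (6)^2 * (1 - exp(-2*1/2 t)) / (2 * 1/2) = 36 - 36*exp(-t).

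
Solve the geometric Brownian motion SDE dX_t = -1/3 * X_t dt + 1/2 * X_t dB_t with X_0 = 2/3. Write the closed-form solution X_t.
X_t = 2/3 * exp((-11/24) * t + (1/2) * B_t)

For GBM dX = mu X dt + sigma X dB with X_0 = x_0, apply Itô to Y = log X: dY = (mu - sigma^2/2) dt + sigma dB, so Y_t = log(x_0) + (mu - sigma^2/2) t + sigma B_t and hence X_t = x_0 * exp((mu - sigma^2/2) t + sigma B_t).
With mu = -1/3, sigma = 1/2, x_0 = 2/3, this gives:
  X_t = 2/3 * exp((-11/24) * t + (1/2) * B_t).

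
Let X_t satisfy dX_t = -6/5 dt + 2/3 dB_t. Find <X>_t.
<X>_t = 4*t/9

For an Itô process dX_t = a(t) dt + b(t) dB_t, the quadratic variation is <X>_t = int_0^t b(s)^2 ds (the drift term does not contribute). Here b(s) = 2/3, so
  b(s)^2 = 4/9.
Integrating from 0 to t:
  <X>_t = int_0^t (4/9) ds = 4*t/9.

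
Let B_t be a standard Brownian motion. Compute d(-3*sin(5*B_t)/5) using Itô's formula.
d(-3*sin(5*B_t)/5) = (15*sin(5*B_t)/2) dt + (-3*cos(5*B_t)) dB_t

Itô's formula for f(B_t) gives d f(B_t) = f'(B_t) dB_t + (1/2) f''(B_t) dt. Compute derivatives of f(x) = -3*sin(5*x)/5:
  f'(x)  = -3*cos(5*x)
  f''(x) = 15*sin(5*x)
Substitute x = B_t and multiply the f'' term by 1/2:
  drift     = (1/2) * (15*sin(5*x)) evaluated at B_t = 15*sin(5*B_t)/2
  diffusion = (-3*cos(5*x)) evaluated at B_t = -3*cos(5*B_t)
Therefore d(-3*sin(5*B_t)/5) = (15*sin(5*B_t)/2) dt + (-3*cos(5*B_t)) dB_t.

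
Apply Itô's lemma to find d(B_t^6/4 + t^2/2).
d(B_t^6/4 + t^2/2) = (15*B_t^4/4 + t) dt + (3*B_t^5/2) dB_t

Itô's formula for f(t, x): d f(t, B_t) = (f_t + (1/2) f_xx) dt + f_x dB_t. Compute partials of f(t, x) = t^2/2 + x^6/4:
  f_t(t,x)  = t
  f_x(t,x)  = 3*x^5/2
  f_xx(t,x) = 15*x^4/2
Assemble drift = f_t + (1/2) f_xx = t + 15*x^4/4 and diffusion = f_x = 3*x^5/2. Substituting x = B_t:
  d(B_t^6/4 + t^2/2) = (15*B_t^4/4 + t) dt + (3*B_t^5/2) dB_t.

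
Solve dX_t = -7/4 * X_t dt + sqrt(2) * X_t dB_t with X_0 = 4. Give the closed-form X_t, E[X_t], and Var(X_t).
X_t = 4 * exp((-11/4) t + (sqrt(2)) B_t); E[X_t] = 4*exp(-7*t/4); Var(X_t) = (16*exp(2*t) - 16)*exp(-7*t/2)

For GBM dX = mu X dt + sigma X dB with X_0 = x_0, apply Itô to Y = log X: dY = (mu - sigma^2/2) dt + sigma dB, so Y_t = log(x_0) + (mu - sigma^2/2) t + sigma B_t and hence X_t = x_0 * exp((mu - sigma^2/2) t + sigma B_t).
With mu = -7/4, sigma = sqrt(2), x_0 = 4, this gives:
  X_t = 4 * exp((-11/4) * t + (sqrt(2)) * B_t).
Since sigma*B_t ~ Normal(0, sigma^2 t), E[exp(sigma*B_t)] = exp(sigma^2 t / 2); so E[X_t] = x_0 * exp((mu - sigma^2/2) t) * exp(sigma^2 t / 2) = x_0 * exp(mu t) = 4*exp(-7*t/4).
Var(X_t) = E[X_t^2] - (E[X_t])^2 = x_0^2 * exp(2 mu t) * (exp(sigma^2 t) - 1) = (16*exp(2*t) - 16)*exp(-7*t/2).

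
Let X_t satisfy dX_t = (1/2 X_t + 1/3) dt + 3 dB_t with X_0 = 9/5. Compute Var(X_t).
Var(X_t) = 9*exp(t) - 9

The variance V(t) = Var(X_t) satisfies V'(t) = 2 a V(t) + c^2 with V(0) = 0 (drift coefficient is linear in X, diffusion is constant). With a = 1/2, c = 3, the solution is
  V(t) = (c^2 / (2 a)) * (exp(2 a t) - 1)
       = (3^2 / (2*(1/2))) * (exp(1 t) - 1)
       = 9*exp(t) - 9.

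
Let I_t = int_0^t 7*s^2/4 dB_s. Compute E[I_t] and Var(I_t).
E[I_t] = 0; Var(I_t) = 49*t^5/80

The Itô integral of a deterministic integrand f(s) has mean 0 because each increment f(s) * (B_{s+ds} - B_s) has mean 0. By the Itô isometry:
  Var( int_0^t f(s) dB_s ) = E[ (int_0^t f(s) dB_s)^2 ] = int_0^t f(s)^2 ds.
Here f(s) = 7*s^2/4, so f(s)^2 = 49*s^4/16. Integrate:
  int_0^t (49*s^4/16) ds = 49*t^5/80.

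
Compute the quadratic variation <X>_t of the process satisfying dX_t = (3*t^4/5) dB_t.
<X>_t = t^9/25

For an Itô process dX_t = a(t) dt + b(t) dB_t, the quadratic variation is <X>_t = int_0^t b(s)^2 ds (the drift term does not contribute). Here b(s) = 3*s^4/5, so
  b(s)^2 = 9*s^8/25.
Integrating from 0 to t:
  <X>_t = int_0^t (9*s^8/25) ds = t^9/25.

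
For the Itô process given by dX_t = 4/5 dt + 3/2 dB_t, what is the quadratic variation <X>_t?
<X>_t = 9*t/4

For an Itô process dX_t = a(t) dt + b(t) dB_t, the quadratic variation is <X>_t = int_0^t b(s)^2 ds (the drift term does not contribute). Here b(s) = 3/2, so
  b(s)^2 = 9/4.
Integrating from 0 to t:
  <X>_t = int_0^t (9/4) ds = 9*t/4.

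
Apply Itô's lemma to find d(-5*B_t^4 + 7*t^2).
d(-5*B_t^4 + 7*t^2) = (-30*B_t^2 + 14*t) dt + (-20*B_t^3) dB_t

Itô's formula for f(t, x): d f(t, B_t) = (f_t + (1/2) f_xx) dt + f_x dB_t. Compute partials of f(t, x) = 7*t^2 - 5*x^4:
  f_t(t,x)  = 14*t
  f_x(t,x)  = -20*x^3
  f_xx(t,x) = -60*x^2
Assemble drift = f_t + (1/2) f_xx = 14*t - 30*x^2 and diffusion = f_x = -20*x^3. Substituting x = B_t:
  d(-5*B_t^4 + 7*t^2) = (-30*B_t^2 + 14*t) dt + (-20*B_t^3) dB_t.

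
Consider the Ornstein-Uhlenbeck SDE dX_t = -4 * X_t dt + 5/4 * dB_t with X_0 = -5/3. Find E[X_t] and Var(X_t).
E[X_t] = -5*exp(-4*t)/3; Var(X_t) = 25/128 - 25*exp(-8*t)/128

The OU SDE dX = -theta X dt + sigma dB admits the integrating factor exp(theta t): d(exp(theta t) X_t) = sigma exp(theta t) dB_t. Integrating from 0 to t:
  X_t = x_0 * exp(-theta t) + sigma * int_0^t exp(-theta (t-s)) dB_s.
The Itô integral has mean 0 and (by the Itô isometry) variance sigma^2 * int_0^t exp(-2 theta (t - s)) ds = sigma^2 * (1 - exp(-2 theta t)) / (2 theta).
With theta = 4, sigma = 5/4, x_0 = -5/3:
  E[X_t] = -5/3 * exp(-4 t) = -5*exp(-4*t)/3
  Var(X_t) = (5/4)^2 * (1 - exp(-2*4 t)) / (2 * 4) = 25/128 - 25*exp(-8*t)/128.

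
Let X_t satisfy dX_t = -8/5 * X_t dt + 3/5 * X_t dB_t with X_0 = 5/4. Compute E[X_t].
E[X_t] = 5*exp(-8*t/5)/4

For GBM dX = mu X dt + sigma X dB with X_0 = x_0, apply Itô to Y = log X: dY = (mu - sigma^2/2) dt + sigma dB, so Y_t = log(x_0) + (mu - sigma^2/2) t + sigma B_t and hence X_t = x_0 * exp((mu - sigma^2/2) t + sigma B_t).
With mu = -8/5, sigma = 3/5, x_0 = 5/4, this gives:
  X_t = 5/4 * exp((-89/50) * t + (3/5) * B_t).
Since sigma*B_t ~ Normal(0, sigma^2 t), E[exp(sigma*B_t)] = exp(sigma^2 t / 2); so E[X_t] = x_0 * exp((mu - sigma^2/2) t) * exp(sigma^2 t / 2) = x_0 * exp(mu t) = 5*exp(-8*t/5)/4.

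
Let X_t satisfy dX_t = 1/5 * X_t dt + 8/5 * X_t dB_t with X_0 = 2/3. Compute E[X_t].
E[X_t] = 2*exp(t/5)/3

For GBM dX = mu X dt + sigma X dB with X_0 = x_0, apply Itô to Y = log X: dY = (mu - sigma^2/2) dt + sigma dB, so Y_t = log(x_0) + (mu - sigma^2/2) t + sigma B_t and hence X_t = x_0 * exp((mu - sigma^2/2) t + sigma B_t).
With mu = 1/5, sigma = 8/5, x_0 = 2/3, this gives:
  X_t = 2/3 * exp((-27/25) * t + (8/5) * B_t).
Since sigma*B_t ~ Normal(0, sigma^2 t), E[exp(sigma*B_t)] = exp(sigma^2 t / 2); so E[X_t] = x_0 * exp((mu - sigma^2/2) t) * exp(sigma^2 t / 2) = x_0 * exp(mu t) = 2*exp(t/5)/3.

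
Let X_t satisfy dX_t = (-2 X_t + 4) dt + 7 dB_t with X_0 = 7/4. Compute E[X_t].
E[X_t] = 2 - exp(-2*t)/4

Taking expectations and using E[dB_t] = 0, the mean m(t) = E[X_t] satisfies the ODE m'(t) = a m(t) + b with m(0) = x_0. With a = -2, b = 4, x_0 = 7/4, the solution is
  m(t) = x_0 * exp(a t) + (b/a) * (exp(a t) - 1)
       = (7/4) * exp((-2) t) + (4/(-2)) * (exp((-2) t) - 1)
       = 2 - exp(-2*t)/4.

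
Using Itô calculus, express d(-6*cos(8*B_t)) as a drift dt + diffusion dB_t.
d(-6*cos(8*B_t)) = (192*cos(8*B_t)) dt + (48*sin(8*B_t)) dB_t

Itô's formula for f(B_t) gives d f(B_t) = f'(B_t) dB_t + (1/2) f''(B_t) dt. Compute derivatives of f(x) = -6*cos(8*x):
  f'(x)  = 48*sin(8*x)
  f''(x) = 384*cos(8*x)
Substitute x = B_t and multiply the f'' term by 1/2:
  drift     = (1/2) * (384*cos(8*x)) evaluated at B_t = 192*cos(8*B_t)
  diffusion = (48*sin(8*x)) evaluated at B_t = 48*sin(8*B_t)
Therefore d(-6*cos(8*B_t)) = (192*cos(8*B_t)) dt + (48*sin(8*B_t)) dB_t.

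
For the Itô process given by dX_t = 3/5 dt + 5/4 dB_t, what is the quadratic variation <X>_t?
<X>_t = 25*t/16

For an Itô process dX_t = a(t) dt + b(t) dB_t, the quadratic variation is <X>_t = int_0^t b(s)^2 ds (the drift term does not contribute). Here b(s) = 5/4, so
  b(s)^2 = 25/16.
Integrating from 0 to t:
  <X>_t = int_0^t (25/16) ds = 25*t/16.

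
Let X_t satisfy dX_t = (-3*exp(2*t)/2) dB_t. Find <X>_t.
<X>_t = 9*exp(4*t)/16 - 9/16

For an Itô process dX_t = a(t) dt + b(t) dB_t, the quadratic variation is <X>_t = int_0^t b(s)^2 ds (the drift term does not contribute). Here b(s) = -3*exp(2*s)/2, so
  b(s)^2 = 9*exp(4*s)/4.
Integrating from 0 to t:
  <X>_t = int_0^t (9*exp(4*s)/4) ds = 9*exp(4*t)/16 - 9/16.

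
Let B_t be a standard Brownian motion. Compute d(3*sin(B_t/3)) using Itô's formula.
d(3*sin(B_t/3)) = (-sin(B_t/3)/6) dt + (cos(B_t/3)) dB_t

Itô's formula for f(B_t) gives d f(B_t) = f'(B_t) dB_t + (1/2) f''(B_t) dt. Compute derivatives of f(x) = 3*sin(x/3):
  f'(x)  = cos(x/3)
  f''(x) = -sin(x/3)/3
Substitute x = B_t and multiply the f'' term by 1/2:
  drift     = (1/2) * (-sin(x/3)/3) evaluated at B_t = -sin(B_t/3)/6
  diffusion = (cos(x/3)) evaluated at B_t = cos(B_t/3)
Therefore d(3*sin(B_t/3)) = (-sin(B_t/3)/6) dt + (cos(B_t/3)) dB_t.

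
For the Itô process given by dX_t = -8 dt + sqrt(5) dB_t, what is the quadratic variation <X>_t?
<X>_t = 5*t

For an Itô process dX_t = a(t) dt + b(t) dB_t, the quadratic variation is <X>_t = int_0^t b(s)^2 ds (the drift term does not contribute). Here b(s) = sqrt(5), so
  b(s)^2 = 5.
Integrating from 0 to t:
  <X>_t = int_0^t (5) ds = 5*t.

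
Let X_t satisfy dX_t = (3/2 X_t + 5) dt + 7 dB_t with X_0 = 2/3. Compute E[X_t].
E[X_t] = 4*exp(3*t/2) - 10/3

Taking expectations and using E[dB_t] = 0, the mean m(t) = E[X_t] satisfies the ODE m'(t) = a m(t) + b with m(0) = x_0. With a = 3/2, b = 5, x_0 = 2/3, the solution is
  m(t) = x_0 * exp(a t) + (b/a) * (exp(a t) - 1)
       = (2/3) * exp((3/2) t) + (5/(3/2)) * (exp((3/2) t) - 1)
       = 4*exp(3*t/2) - 10/3.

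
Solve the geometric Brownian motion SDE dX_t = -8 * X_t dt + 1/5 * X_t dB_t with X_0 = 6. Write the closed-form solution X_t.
X_t = 6 * exp((-401/50) * t + (1/5) * B_t)

For GBM dX = mu X dt + sigma X dB with X_0 = x_0, apply Itô to Y = log X: dY = (mu - sigma^2/2) dt + sigma dB, so Y_t = log(x_0) + (mu - sigma^2/2) t + sigma B_t and hence X_t = x_0 * exp((mu - sigma^2/2) t + sigma B_t).
With mu = -8, sigma = 1/5, x_0 = 6, this gives:
  X_t = 6 * exp((-401/50) * t + (1/5) * B_t).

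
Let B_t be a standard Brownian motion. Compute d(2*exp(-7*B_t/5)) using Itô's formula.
d(2*exp(-7*B_t/5)) = (49*exp(-7*B_t/5)/25) dt + (-14*exp(-7*B_t/5)/5) dB_t

Itô's formula for f(B_t) gives d f(B_t) = f'(B_t) dB_t + (1/2) f''(B_t) dt. Compute derivatives of f(x) = 2*exp(-7*x/5):
  f'(x)  = -14*exp(-7*x/5)/5
  f''(x) = 98*exp(-7*x/5)/25
Substitute x = B_t and multiply the f'' term by 1/2:
  drift     = (1/2) * (98*exp(-7*x/5)/25) evaluated at B_t = 49*exp(-7*B_t/5)/25
  diffusion = (-14*exp(-7*x/5)/5) evaluated at B_t = -14*exp(-7*B_t/5)/5
Therefore d(2*exp(-7*B_t/5)) = (49*exp(-7*B_t/5)/25) dt + (-14*exp(-7*B_t/5)/5) dB_t.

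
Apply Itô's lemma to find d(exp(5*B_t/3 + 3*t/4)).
d(exp(5*B_t/3 + 3*t/4)) = (77*exp(5*B_t/3 + 3*t/4)/36) dt + (5*exp(5*B_t/3 + 3*t/4)/3) dB_t

Itô's formula for f(t, x): d f(t, B_t) = (f_t + (1/2) f_xx) dt + f_x dB_t. Compute partials of f(t, x) = exp(3*t/4 + 5*x/3):
  f_t(t,x)  = 3*exp(3*t/4 + 5*x/3)/4
  f_x(t,x)  = 5*exp(3*t/4 + 5*x/3)/3
  f_xx(t,x) = 25*exp(3*t/4 + 5*x/3)/9
Assemble drift = f_t + (1/2) f_xx = 77*exp(3*t/4 + 5*x/3)/36 and diffusion = f_x = 5*exp(3*t/4 + 5*x/3)/3. Substituting x = B_t:
  d(exp(5*B_t/3 + 3*t/4)) = (77*exp(5*B_t/3 + 3*t/4)/36) dt + (5*exp(5*B_t/3 + 3*t/4)/3) dB_t.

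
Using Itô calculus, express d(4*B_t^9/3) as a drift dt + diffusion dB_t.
d(4*B_t^9/3) = (48*B_t^7) dt + (12*B_t^8) dB_t

Itô's formula for f(B_t) gives d f(B_t) = f'(B_t) dB_t + (1/2) f''(B_t) dt. Compute derivatives of f(x) = 4*x^9/3:
  f'(x)  = 12*x^8
  f''(x) = 96*x^7
Substitute x = B_t and multiply the f'' term by 1/2:
  drift     = (1/2) * (96*x^7) evaluated at B_t = 48*B_t^7
  diffusion = (12*x^8) evaluated at B_t = 12*B_t^8
Therefore d(4*B_t^9/3) = (48*B_t^7) dt + (12*B_t^8) dB_t.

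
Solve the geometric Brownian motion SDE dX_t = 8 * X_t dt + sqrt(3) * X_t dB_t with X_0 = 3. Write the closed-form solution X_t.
X_t = 3 * exp((13/2) * t + (sqrt(3)) * B_t)

For GBM dX = mu X dt + sigma X dB with X_0 = x_0, apply Itô to Y = log X: dY = (mu - sigma^2/2) dt + sigma dB, so Y_t = log(x_0) + (mu - sigma^2/2) t + sigma B_t and hence X_t = x_0 * exp((mu - sigma^2/2) t + sigma B_t).
With mu = 8, sigma = sqrt(3), x_0 = 3, this gives:
  X_t = 3 * exp((13/2) * t + (sqrt(3)) * B_t).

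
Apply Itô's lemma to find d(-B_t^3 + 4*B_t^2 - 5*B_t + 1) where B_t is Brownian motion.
d(-B_t^3 + 4*B_t^2 - 5*B_t + 1) = (4 - 3*B_t) dt + (-3*B_t^2 + 8*B_t - 5) dB_t

Itô's formula for f(B_t) gives d f(B_t) = f'(B_t) dB_t + (1/2) f''(B_t) dt. Compute derivatives of f(x) = -x^3 + 4*x^2 - 5*x + 1:
  f'(x)  = -3*x^2 + 8*x - 5
  f''(x) = 8 - 6*x
Substitute x = B_t and multiply the f'' term by 1/2:
  drift     = (1/2) * (8 - 6*x) evaluated at B_t = 4 - 3*B_t
  diffusion = (-3*x^2 + 8*x - 5) evaluated at B_t = -3*B_t^2 + 8*B_t - 5
Therefore d(-B_t^3 + 4*B_t^2 - 5*B_t + 1) = (4 - 3*B_t) dt + (-3*B_t^2 + 8*B_t - 5) dB_t.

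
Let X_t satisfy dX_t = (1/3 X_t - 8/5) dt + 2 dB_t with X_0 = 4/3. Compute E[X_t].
E[X_t] = 24/5 - 52*exp(t/3)/15

Taking expectations and using E[dB_t] = 0, the mean m(t) = E[X_t] satisfies the ODE m'(t) = a m(t) + b with m(0) = x_0. With a = 1/3, b = -8/5, x_0 = 4/3, the solution is
  m(t) = x_0 * exp(a t) + (b/a) * (exp(a t) - 1)
       = (4/3) * exp((1/3) t) + ((-8/5)/(1/3)) * (exp((1/3) t) - 1)
       = 24/5 - 52*exp(t/3)/15.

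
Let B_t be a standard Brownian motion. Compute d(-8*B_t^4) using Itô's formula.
d(-8*B_t^4) = (-48*B_t^2) dt + (-32*B_t^3) dB_t

Itô's formula for f(B_t) gives d f(B_t) = f'(B_t) dB_t + (1/2) f''(B_t) dt. Compute derivatives of f(x) = -8*x^4:
  f'(x)  = -32*x^3
  f''(x) = -96*x^2
Substitute x = B_t and multiply the f'' term by 1/2:
  drift     = (1/2) * (-96*x^2) evaluated at B_t = -48*B_t^2
  diffusion = (-32*x^3) evaluated at B_t = -32*B_t^3
Therefore d(-8*B_t^4) = (-48*B_t^2) dt + (-32*B_t^3) dB_t.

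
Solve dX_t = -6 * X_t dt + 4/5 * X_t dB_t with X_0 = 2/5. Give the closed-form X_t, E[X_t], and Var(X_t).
X_t = 2/5 * exp((-158/25) t + (4/5) B_t); E[X_t] = 2*exp(-6*t)/5; Var(X_t) = (4*exp(16*t/25) - 4)*exp(-12*t)/25

For GBM dX = mu X dt + sigma X dB with X_0 = x_0, apply Itô to Y = log X: dY = (mu - sigma^2/2) dt + sigma dB, so Y_t = log(x_0) + (mu - sigma^2/2) t + sigma B_t and hence X_t = x_0 * exp((mu - sigma^2/2) t + sigma B_t).
With mu = -6, sigma = 4/5, x_0 = 2/5, this gives:
  X_t = 2/5 * exp((-158/25) * t + (4/5) * B_t).
Since sigma*B_t ~ Normal(0, sigma^2 t), E[exp(sigma*B_t)] = exp(sigma^2 t / 2); so E[X_t] = x_0 * exp((mu - sigma^2/2) t) * exp(sigma^2 t / 2) = x_0 * exp(mu t) = 2*exp(-6*t)/5.
Var(X_t) = E[X_t^2] - (E[X_t])^2 = x_0^2 * exp(2 mu t) * (exp(sigma^2 t) - 1) = (4*exp(16*t/25) - 4)*exp(-12*t)/25.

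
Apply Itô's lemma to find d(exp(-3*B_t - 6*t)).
d(exp(-3*B_t - 6*t)) = (-3*exp(-3*B_t - 6*t)/2) dt + (-3*exp(-3*B_t - 6*t)) dB_t

Itô's formula for f(t, x): d f(t, B_t) = (f_t + (1/2) f_xx) dt + f_x dB_t. Compute partials of f(t, x) = exp(-6*t - 3*x):
  f_t(t,x)  = -6*exp(-6*t - 3*x)
  f_x(t,x)  = -3*exp(-6*t - 3*x)
  f_xx(t,x) = 9*exp(-6*t - 3*x)
Assemble drift = f_t + (1/2) f_xx = -3*exp(-6*t - 3*x)/2 and diffusion = f_x = -3*exp(-6*t - 3*x). Substituting x = B_t:
  d(exp(-3*B_t - 6*t)) = (-3*exp(-3*B_t - 6*t)/2) dt + (-3*exp(-3*B_t - 6*t)) dB_t.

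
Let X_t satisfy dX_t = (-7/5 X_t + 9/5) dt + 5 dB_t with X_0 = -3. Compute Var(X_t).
Var(X_t) = 125/14 - 125*exp(-14*t/5)/14

The variance V(t) = Var(X_t) satisfies V'(t) = 2 a V(t) + c^2 with V(0) = 0 (drift coefficient is linear in X, diffusion is constant). With a = -7/5, c = 5, the solution is
  V(t) = (c^2 / (2 a)) * (exp(2 a t) - 1)
       = (5^2 / (2*(-7/5))) * (exp((-14/5) t) - 1)
       = 125/14 - 125*exp(-14*t/5)/14.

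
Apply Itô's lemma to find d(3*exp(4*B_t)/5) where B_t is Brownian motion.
d(3*exp(4*B_t)/5) = (24*exp(4*B_t)/5) dt + (12*exp(4*B_t)/5) dB_t

Itô's formula for f(B_t) gives d f(B_t) = f'(B_t) dB_t + (1/2) f''(B_t) dt. Compute derivatives of f(x) = 3*exp(4*x)/5:
  f'(x)  = 12*exp(4*x)/5
  f''(x) = 48*exp(4*x)/5
Substitute x = B_t and multiply the f'' term by 1/2:
  drift     = (1/2) * (48*exp(4*x)/5) evaluated at B_t = 24*exp(4*B_t)/5
  diffusion = (12*exp(4*x)/5) evaluated at B_t = 12*exp(4*B_t)/5
Therefore d(3*exp(4*B_t)/5) = (24*exp(4*B_t)/5) dt + (12*exp(4*B_t)/5) dB_t.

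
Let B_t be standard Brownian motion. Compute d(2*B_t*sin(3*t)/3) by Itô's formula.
d(2*B_t*sin(3*t)/3) = (2*B_t*cos(3*t)) dt + (2*sin(3*t)/3) dB_t

Itô's formula for f(t, x): d f(t, B_t) = (f_t + (1/2) f_xx) dt + f_x dB_t. Compute partials of f(t, x) = 2*x*sin(3*t)/3:
  f_t(t,x)  = 2*x*cos(3*t)
  f_x(t,x)  = 2*sin(3*t)/3
  f_xx(t,x) = 0
Assemble drift = f_t + (1/2) f_xx = 2*x*cos(3*t) and diffusion = f_x = 2*sin(3*t)/3. Substituting x = B_t:
  d(2*B_t*sin(3*t)/3) = (2*B_t*cos(3*t)) dt + (2*sin(3*t)/3) dB_t.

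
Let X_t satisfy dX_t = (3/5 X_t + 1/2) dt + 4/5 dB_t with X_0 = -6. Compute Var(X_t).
Var(X_t) = 8*exp(6*t/5)/15 - 8/15

The variance V(t) = Var(X_t) satisfies V'(t) = 2 a V(t) + c^2 with V(0) = 0 (drift coefficient is linear in X, diffusion is constant). With a = 3/5, c = 4/5, the solution is
  V(t) = (c^2 / (2 a)) * (exp(2 a t) - 1)
       = ((4/5)^2 / (2*(3/5))) * (exp((6/5) t) - 1)
       = 8*exp(6*t/5)/15 - 8/15.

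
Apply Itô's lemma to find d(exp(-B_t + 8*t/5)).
d(exp(-B_t + 8*t/5)) = (21*exp(-B_t + 8*t/5)/10) dt + (-exp(-B_t + 8*t/5)) dB_t

Itô's formula for f(t, x): d f(t, B_t) = (f_t + (1/2) f_xx) dt + f_x dB_t. Compute partials of f(t, x) = exp(8*t/5 - x):
  f_t(t,x)  = 8*exp(8*t/5 - x)/5
  f_x(t,x)  = -exp(8*t/5 - x)
  f_xx(t,x) = exp(8*t/5 - x)
Assemble drift = f_t + (1/2) f_xx = 21*exp(8*t/5 - x)/10 and diffusion = f_x = -exp(8*t/5 - x). Substituting x = B_t:
  d(exp(-B_t + 8*t/5)) = (21*exp(-B_t + 8*t/5)/10) dt + (-exp(-B_t + 8*t/5)) dB_t.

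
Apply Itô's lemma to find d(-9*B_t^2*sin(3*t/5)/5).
d(-9*B_t^2*sin(3*t/5)/5) = (-27*B_t^2*cos(3*t/5)/25 - 9*sin(3*t/5)/5) dt + (-18*B_t*sin(3*t/5)/5) dB_t

Itô's formula for f(t, x): d f(t, B_t) = (f_t + (1/2) f_xx) dt + f_x dB_t. Compute partials of f(t, x) = -9*x^2*sin(3*t/5)/5:
  f_t(t,x)  = -27*x^2*cos(3*t/5)/25
  f_x(t,x)  = -18*x*sin(3*t/5)/5
  f_xx(t,x) = -18*sin(3*t/5)/5
Assemble drift = f_t + (1/2) f_xx = -27*x^2*cos(3*t/5)/25 - 9*sin(3*t/5)/5 and diffusion = f_x = -18*x*sin(3*t/5)/5. Substituting x = B_t:
  d(-9*B_t^2*sin(3*t/5)/5) = (-27*B_t^2*cos(3*t/5)/25 - 9*sin(3*t/5)/5) dt + (-18*B_t*sin(3*t/5)/5) dB_t.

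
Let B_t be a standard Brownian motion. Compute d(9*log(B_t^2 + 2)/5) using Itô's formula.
d(9*log(B_t^2 + 2)/5) = (9*(2 - B_t^2)/(5*(B_t^2 + 2)^2)) dt + (18*B_t/(5*(B_t^2 + 2))) dB_t

Itô's formula for f(B_t) gives d f(B_t) = f'(B_t) dB_t + (1/2) f''(B_t) dt. Compute derivatives of f(x) = 9*log(x^2 + 2)/5:
  f'(x)  = 18*x/(5*(x^2 + 2))
  f''(x) = 18*(2 - x^2)/(5*(x^2 + 2)^2)
Substitute x = B_t and multiply the f'' term by 1/2:
  drift     = (1/2) * (18*(2 - x^2)/(5*(x^2 + 2)^2)) evaluated at B_t = 9*(2 - B_t^2)/(5*(B_t^2 + 2)^2)
  diffusion = (18*x/(5*(x^2 + 2))) evaluated at B_t = 18*B_t/(5*(B_t^2 + 2))
Therefore d(9*log(B_t^2 + 2)/5) = (9*(2 - B_t^2)/(5*(B_t^2 + 2)^2)) dt + (18*B_t/(5*(B_t^2 + 2))) dB_t.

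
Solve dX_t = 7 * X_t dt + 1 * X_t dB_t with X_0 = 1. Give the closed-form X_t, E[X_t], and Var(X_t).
X_t = 1 * exp((13/2) t + (1) B_t); E[X_t] = exp(7*t); Var(X_t) = (exp(t) - 1)*exp(14*t)

For GBM dX = mu X dt + sigma X dB with X_0 = x_0, apply Itô to Y = log X: dY = (mu - sigma^2/2) dt + sigma dB, so Y_t = log(x_0) + (mu - sigma^2/2) t + sigma B_t and hence X_t = x_0 * exp((mu - sigma^2/2) t + sigma B_t).
With mu = 7, sigma = 1, x_0 = 1, this gives:
  X_t = 1 * exp((13/2) * t + (1) * B_t).
Since sigma*B_t ~ Normal(0, sigma^2 t), E[exp(sigma*B_t)] = exp(sigma^2 t / 2); so E[X_t] = x_0 * exp((mu - sigma^2/2) t) * exp(sigma^2 t / 2) = x_0 * exp(mu t) = exp(7*t).
Var(X_t) = E[X_t^2] - (E[X_t])^2 = x_0^2 * exp(2 mu t) * (exp(sigma^2 t) - 1) = (exp(t) - 1)*exp(14*t).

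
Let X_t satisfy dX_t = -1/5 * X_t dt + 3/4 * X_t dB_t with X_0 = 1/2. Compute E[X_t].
E[X_t] = exp(-t/5)/2

For GBM dX = mu X dt + sigma X dB with X_0 = x_0, apply Itô to Y = log X: dY = (mu - sigma^2/2) dt + sigma dB, so Y_t = log(x_0) + (mu - sigma^2/2) t + sigma B_t and hence X_t = x_0 * exp((mu - sigma^2/2) t + sigma B_t).
With mu = -1/5, sigma = 3/4, x_0 = 1/2, this gives:
  X_t = 1/2 * exp((-77/160) * t + (3/4) * B_t).
Since sigma*B_t ~ Normal(0, sigma^2 t), E[exp(sigma*B_t)] = exp(sigma^2 t / 2); so E[X_t] = x_0 * exp((mu - sigma^2/2) t) * exp(sigma^2 t / 2) = x_0 * exp(mu t) = exp(-t/5)/2.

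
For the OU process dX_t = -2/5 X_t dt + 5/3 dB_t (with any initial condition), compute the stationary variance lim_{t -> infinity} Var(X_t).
lim Var(X_t) = 125/36

The OU SDE dX = -theta X dt + sigma dB admits the integrating factor exp(theta t): d(exp(theta t) X_t) = sigma exp(theta t) dB_t. Integrating from 0 to t gives X_t = x_0 * exp(-theta t) + sigma * int_0^t exp(-theta (t-s)) dB_s for any initial x_0. The Itô integral has variance (by the Itô isometry) sigma^2 * int_0^t exp(-2 theta (t - s)) ds = sigma^2 * (1 - exp(-2 theta t)) / (2 theta), independent of x_0.
With theta = 2/5, sigma = 5/3:
  Var(X_t) = (5/3)^2 * (1 - exp(-2*2/5 t)) / (2 * 2/5) = 125/36 - 125*exp(-4*t/5)/36.
As t -> infinity, exp(-2*2/5 t) -> 0, so the stationary variance is sigma^2 / (2 theta) = 125/36.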